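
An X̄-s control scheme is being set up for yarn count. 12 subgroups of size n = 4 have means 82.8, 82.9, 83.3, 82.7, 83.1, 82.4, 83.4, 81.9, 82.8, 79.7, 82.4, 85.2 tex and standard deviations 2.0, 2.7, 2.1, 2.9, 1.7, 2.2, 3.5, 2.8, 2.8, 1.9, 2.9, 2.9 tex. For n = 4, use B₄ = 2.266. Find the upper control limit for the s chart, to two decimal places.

5.74

s̄ = (2.0 + 2.7 + 2.1 + 2.9 + 1.7 + 2.2 + 3.5 + 2.8 + 2.8 + 1.9 + 2.9 + 2.9) / 12 = 2.5333
UCL_s = B₄·s̄ = 2.266 × 2.5333 = 5.7405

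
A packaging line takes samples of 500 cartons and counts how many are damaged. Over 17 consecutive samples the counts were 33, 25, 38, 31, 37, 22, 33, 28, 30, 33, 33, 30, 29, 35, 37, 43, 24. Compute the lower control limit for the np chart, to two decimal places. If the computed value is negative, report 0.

p̄ = Σdᵢ / (k·n) = 541 / (17 × 500) = 0.06365
LCL = np̄ − 3·√(np̄(1−p̄)) = 31.8235 − 3 × 5.4588 = 15.4473

15.45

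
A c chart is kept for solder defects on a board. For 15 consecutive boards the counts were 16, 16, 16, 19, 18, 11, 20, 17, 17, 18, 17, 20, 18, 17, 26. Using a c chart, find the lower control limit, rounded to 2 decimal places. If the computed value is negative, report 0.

c̄ = (16 + 16 + 16 + 19 + 18 + 11 + 20 + 17 + 17 + 18 + 17 + 20 + 18 + 17 + 26) / 15 = 266 / 15 = 17.7333
LCL = c̄ − 3√c̄ = 17.7333 − 3 × 4.2111 = 5.1000

5.10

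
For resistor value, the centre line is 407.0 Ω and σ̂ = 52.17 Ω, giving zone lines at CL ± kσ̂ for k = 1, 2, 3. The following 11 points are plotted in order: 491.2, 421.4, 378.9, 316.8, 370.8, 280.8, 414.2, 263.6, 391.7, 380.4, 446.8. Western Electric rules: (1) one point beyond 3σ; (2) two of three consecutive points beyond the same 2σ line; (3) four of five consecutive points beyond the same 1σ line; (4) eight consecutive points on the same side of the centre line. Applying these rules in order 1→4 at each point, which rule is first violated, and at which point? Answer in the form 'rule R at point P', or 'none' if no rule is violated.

rule 2 at point 8

Zone of each point (C = within 1σ̂, B = 1σ̂–2σ̂, A = 2σ̂–3σ̂, * = beyond 3σ̂; sign = side of CL): 1:+B, 2:+C, 3:-C, 4:-B, 5:-C, 6:-A, 7:+C, 8:-A, 9:-C, 10:-C, 11:+C
Rule 2 (two of three consecutive points beyond the same 2σ limit) is satisfied at point 8.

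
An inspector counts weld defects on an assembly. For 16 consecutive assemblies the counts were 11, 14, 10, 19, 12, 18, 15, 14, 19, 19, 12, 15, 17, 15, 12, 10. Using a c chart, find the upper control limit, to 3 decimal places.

c̄ = (11 + 14 + 10 + 19 + 12 + 18 + 15 + 14 + 19 + 19 + 12 + 15 + 17 + 15 + 12 + 10) / 16 = 232 / 16 = 14.5000
UCL = c̄ + 3√c̄ = 14.5000 + 3 × √14.5000 = 14.5000 + 3 × 3.8079 = 25.9237

25.924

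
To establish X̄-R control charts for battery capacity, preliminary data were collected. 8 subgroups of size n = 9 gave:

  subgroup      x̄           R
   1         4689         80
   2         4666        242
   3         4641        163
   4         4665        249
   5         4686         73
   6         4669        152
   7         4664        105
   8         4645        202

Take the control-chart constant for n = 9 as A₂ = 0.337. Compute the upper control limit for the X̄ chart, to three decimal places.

4718.955

X̄̄ = (4689 + 4666 + 4641 + 4665 + 4686 + 4669 + 4664 + 4645) / 8 = 37325.0000 / 8 = 4665.6250
R̄ = (80 + 242 + 163 + 249 + 73 + 152 + 105 + 202) / 8 = 1266.0000 / 8 = 158.2500
UCL = X̄̄ + A₂·R̄ = 4665.6250 + 0.337 × 158.2500 = 4718.9552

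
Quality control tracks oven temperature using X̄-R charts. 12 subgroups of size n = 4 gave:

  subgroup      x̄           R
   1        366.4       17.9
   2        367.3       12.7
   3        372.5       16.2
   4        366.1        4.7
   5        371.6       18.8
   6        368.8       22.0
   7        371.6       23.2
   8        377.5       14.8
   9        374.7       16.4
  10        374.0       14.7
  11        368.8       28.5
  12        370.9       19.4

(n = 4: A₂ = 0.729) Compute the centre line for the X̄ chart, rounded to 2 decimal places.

370.85

X̄̄ = (366.4 + 367.3 + 372.5 + 366.1 + 371.6 + 368.8 + 371.6 + 377.5 + 374.7 + 374.0 + 368.8 + 370.9) / 12 = 4450.2000 / 12 = 370.8500
CL = X̄̄ = 370.8500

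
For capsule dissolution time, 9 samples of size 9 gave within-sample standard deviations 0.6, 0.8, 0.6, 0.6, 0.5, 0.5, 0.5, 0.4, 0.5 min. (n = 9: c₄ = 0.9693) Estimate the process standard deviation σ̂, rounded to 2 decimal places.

s̄ = (0.6 + 0.8 + 0.6 + 0.6 + 0.5 + 0.5 + 0.5 + 0.4 + 0.5) / 9 = 0.5556
σ̂ = s̄ / c₄ = 0.5556 / 0.9693 = 0.5732

0.57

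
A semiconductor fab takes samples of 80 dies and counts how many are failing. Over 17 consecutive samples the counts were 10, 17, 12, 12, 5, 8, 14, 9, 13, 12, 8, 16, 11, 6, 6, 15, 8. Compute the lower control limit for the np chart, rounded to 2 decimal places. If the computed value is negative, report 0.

p̄ = Σdᵢ / (k·n) = 182 / (17 × 80) = 0.13382
LCL = np̄ − 3·√(np̄(1−p̄)) = 10.7059 − 3 × 3.0452 = 1.5703

1.57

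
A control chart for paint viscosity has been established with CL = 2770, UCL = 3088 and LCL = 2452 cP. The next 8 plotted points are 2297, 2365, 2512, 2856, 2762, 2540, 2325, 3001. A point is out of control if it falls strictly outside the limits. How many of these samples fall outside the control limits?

Compare each point to [2452, 3088]: sample 1 = 2297 < LCL; sample 2 = 2365 < LCL; sample 7 = 2325 < LCL.

3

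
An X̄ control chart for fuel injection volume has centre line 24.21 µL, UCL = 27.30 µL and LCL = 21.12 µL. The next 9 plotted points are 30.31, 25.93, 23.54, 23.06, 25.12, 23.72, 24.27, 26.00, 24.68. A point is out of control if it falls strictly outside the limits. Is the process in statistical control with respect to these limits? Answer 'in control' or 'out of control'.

out of control

Compare each point to [21.12, 27.30]: sample 1 = 30.31 > UCL.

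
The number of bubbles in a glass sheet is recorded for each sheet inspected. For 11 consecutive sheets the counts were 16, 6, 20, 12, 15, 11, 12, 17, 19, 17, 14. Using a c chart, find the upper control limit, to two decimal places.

25.86

c̄ = (16 + 6 + 20 + 12 + 15 + 11 + 12 + 17 + 19 + 17 + 14) / 11 = 159 / 11 = 14.4545
UCL = c̄ + 3√c̄ = 14.4545 + 3 × √14.4545 = 14.4545 + 3 × 3.8019 = 25.8603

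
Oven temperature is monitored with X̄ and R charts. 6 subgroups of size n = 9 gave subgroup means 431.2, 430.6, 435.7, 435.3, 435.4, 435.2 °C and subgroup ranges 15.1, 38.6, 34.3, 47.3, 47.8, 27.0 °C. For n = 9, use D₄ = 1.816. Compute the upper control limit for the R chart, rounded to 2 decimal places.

R̄ = (15.1 + 38.6 + 34.3 + 47.3 + 47.8 + 27.0) / 6 = 210.1000 / 6 = 35.0167
UCL_R = D₄·R̄ = 1.816 × 35.0167 = 63.5903

63.59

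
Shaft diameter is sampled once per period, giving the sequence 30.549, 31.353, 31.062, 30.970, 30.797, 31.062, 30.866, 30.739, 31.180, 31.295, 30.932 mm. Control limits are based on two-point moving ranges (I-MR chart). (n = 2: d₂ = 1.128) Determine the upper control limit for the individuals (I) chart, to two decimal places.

X̄ = (30.549 + 31.353 + 31.062 + 30.970 + 30.797 + 31.062 + 30.866 + 30.739 + 31.180 + 31.295 + 30.932) / 11 = 30.9823
Moving ranges: 0.804, 0.291, 0.092, 0.173, 0.265, 0.196, 0.127, 0.441, 0.115, 0.363; M̄R̄ = 2.8670 / 10 = 0.2867
UCL = X̄ + 3·M̄R̄/d₂ = 30.9823 + 3 × 0.2867 / 1.128 = 31.7448

31.74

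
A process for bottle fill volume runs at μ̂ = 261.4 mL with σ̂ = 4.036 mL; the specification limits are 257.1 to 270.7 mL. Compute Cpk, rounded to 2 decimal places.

Cpu = (USL − μ̂) / (3σ̂) = (270.7 − 261.4) / (3 × 4.036) = 0.7681; Cpl = (μ̂ − LSL) / (3σ̂) = (261.4 − 257.1) / (3 × 4.036) = 0.3551; Cpk = min(Cpu, Cpl) = 0.3551

0.36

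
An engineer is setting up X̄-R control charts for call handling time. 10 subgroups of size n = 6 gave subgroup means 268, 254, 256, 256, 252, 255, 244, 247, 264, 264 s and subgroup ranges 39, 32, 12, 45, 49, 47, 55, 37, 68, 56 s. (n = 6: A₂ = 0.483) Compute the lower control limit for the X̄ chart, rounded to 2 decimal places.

X̄̄ = (268 + 254 + 256 + 256 + 252 + 255 + 244 + 247 + 264 + 264) / 10 = 2560.0000 / 10 = 256.0000
R̄ = (39 + 32 + 12 + 45 + 49 + 47 + 55 + 37 + 68 + 56) / 10 = 440.0000 / 10 = 44.0000
LCL = X̄̄ − A₂·R̄ = 256.0000 − 0.483 × 44.0000 = 234.7480

234.75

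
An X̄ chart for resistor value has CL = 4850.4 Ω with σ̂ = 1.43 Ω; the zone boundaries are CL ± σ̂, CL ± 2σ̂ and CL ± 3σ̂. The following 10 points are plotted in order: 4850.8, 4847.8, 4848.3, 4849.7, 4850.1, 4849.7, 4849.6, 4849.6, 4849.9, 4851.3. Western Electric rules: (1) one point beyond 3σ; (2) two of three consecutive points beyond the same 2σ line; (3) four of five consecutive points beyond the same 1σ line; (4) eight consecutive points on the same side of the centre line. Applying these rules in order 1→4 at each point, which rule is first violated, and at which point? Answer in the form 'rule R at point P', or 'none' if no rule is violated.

Zone of each point (C = within 1σ̂, B = 1σ̂–2σ̂, A = 2σ̂–3σ̂, * = beyond 3σ̂; sign = side of CL): 1:+C, 2:-B, 3:-B, 4:-C, 5:-C, 6:-C, 7:-C, 8:-C, 9:-C, 10:+C
Rule 4 (eight consecutive points on the same side of the centre line) is satisfied at point 9.

rule 4 at point 9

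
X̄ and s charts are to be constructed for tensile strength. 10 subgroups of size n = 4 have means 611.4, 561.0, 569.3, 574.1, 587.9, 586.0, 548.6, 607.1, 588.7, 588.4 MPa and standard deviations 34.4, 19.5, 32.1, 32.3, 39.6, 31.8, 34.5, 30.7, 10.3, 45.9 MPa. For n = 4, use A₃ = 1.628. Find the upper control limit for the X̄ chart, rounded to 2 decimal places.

X̄̄ = (611.4 + 561.0 + 569.3 + 574.1 + 587.9 + 586.0 + 548.6 + 607.1 + 588.7 + 588.4) / 10 = 582.2500
s̄ = (34.4 + 19.5 + 32.1 + 32.3 + 39.6 + 31.8 + 34.5 + 30.7 + 10.3 + 45.9) / 10 = 31.1100
UCL = X̄̄ + A₃·s̄ = 582.2500 + 1.628 × 31.1100 = 632.8971

632.90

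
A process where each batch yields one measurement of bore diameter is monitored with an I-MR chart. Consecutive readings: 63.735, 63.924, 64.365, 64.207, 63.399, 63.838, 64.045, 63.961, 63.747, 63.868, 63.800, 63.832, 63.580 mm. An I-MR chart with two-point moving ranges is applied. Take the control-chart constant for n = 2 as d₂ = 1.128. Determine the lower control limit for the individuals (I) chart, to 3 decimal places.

63.202

X̄ = (63.735 + 63.924 + 64.365 + 64.207 + 63.399 + 63.838 + 64.045 + 63.961 + 63.747 + 63.868 + 63.800 + 63.832 + 63.580) / 13 = 63.8693
Moving ranges: 0.189, 0.441, 0.158, 0.808, 0.439, 0.207, 0.084, 0.214, 0.121, 0.068, 0.032, 0.252; M̄R̄ = 3.0130 / 12 = 0.2511
LCL = X̄ − 3·M̄R̄/d₂ = 63.8693 − 3 × 0.2511 / 1.128 = 63.2015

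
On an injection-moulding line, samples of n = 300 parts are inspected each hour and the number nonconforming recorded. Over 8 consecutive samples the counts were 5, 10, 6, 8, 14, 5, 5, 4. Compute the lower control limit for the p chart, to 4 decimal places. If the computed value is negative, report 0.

p̄ = Σdᵢ / (k·n) = 57 / (8 × 300) = 0.02375
LCL = p̄ − 3·√(p̄(1−p̄)/n) = 0.02375 − 3 × 0.00879 = -0.00262 → 0 (negative, so LCL = 0)

0.0000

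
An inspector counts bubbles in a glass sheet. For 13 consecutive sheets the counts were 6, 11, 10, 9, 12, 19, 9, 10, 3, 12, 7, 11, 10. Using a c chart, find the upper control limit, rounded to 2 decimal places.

c̄ = (6 + 11 + 10 + 9 + 12 + 19 + 9 + 10 + 3 + 12 + 7 + 11 + 10) / 13 = 129 / 13 = 9.9231
UCL = c̄ + 3√c̄ = 9.9231 + 3 × √9.9231 = 9.9231 + 3 × 3.1501 = 19.3734

19.37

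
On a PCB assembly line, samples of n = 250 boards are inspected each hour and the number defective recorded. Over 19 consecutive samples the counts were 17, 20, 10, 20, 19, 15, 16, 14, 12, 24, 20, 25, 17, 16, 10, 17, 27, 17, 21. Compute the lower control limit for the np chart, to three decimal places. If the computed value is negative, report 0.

p̄ = Σdᵢ / (k·n) = 337 / (19 × 250) = 0.07095
LCL = np̄ − 3·√(np̄(1−p̄)) = 17.7368 − 3 × 4.0594 = 5.5587

5.559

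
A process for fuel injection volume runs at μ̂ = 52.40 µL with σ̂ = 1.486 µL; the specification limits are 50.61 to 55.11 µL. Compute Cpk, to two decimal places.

0.40

Cpu = (USL − μ̂) / (3σ̂) = (55.11 − 52.40) / (3 × 1.486) = 0.6079; Cpl = (μ̂ − LSL) / (3σ̂) = (52.40 − 50.61) / (3 × 1.486) = 0.4015; Cpk = min(Cpu, Cpl) = 0.4015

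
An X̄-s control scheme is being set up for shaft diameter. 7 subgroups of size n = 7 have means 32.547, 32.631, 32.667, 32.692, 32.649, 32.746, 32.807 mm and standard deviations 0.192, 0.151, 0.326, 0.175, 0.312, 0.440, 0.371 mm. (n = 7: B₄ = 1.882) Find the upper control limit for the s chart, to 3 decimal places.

0.529

s̄ = (0.192 + 0.151 + 0.326 + 0.175 + 0.312 + 0.440 + 0.371) / 7 = 0.2810
UCL_s = B₄·s̄ = 1.882 × 0.2810 = 0.5288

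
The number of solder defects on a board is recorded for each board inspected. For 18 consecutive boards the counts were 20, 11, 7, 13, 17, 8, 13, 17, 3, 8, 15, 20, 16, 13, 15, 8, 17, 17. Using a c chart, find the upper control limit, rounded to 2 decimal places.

c̄ = (20 + 11 + 7 + 13 + 17 + 8 + 13 + 17 + 3 + 8 + 15 + 20 + 16 + 13 + 15 + 8 + 17 + 17) / 18 = 238 / 18 = 13.2222
UCL = c̄ + 3√c̄ = 13.2222 + 3 × √13.2222 = 13.2222 + 3 × 3.6362 = 24.1309

24.13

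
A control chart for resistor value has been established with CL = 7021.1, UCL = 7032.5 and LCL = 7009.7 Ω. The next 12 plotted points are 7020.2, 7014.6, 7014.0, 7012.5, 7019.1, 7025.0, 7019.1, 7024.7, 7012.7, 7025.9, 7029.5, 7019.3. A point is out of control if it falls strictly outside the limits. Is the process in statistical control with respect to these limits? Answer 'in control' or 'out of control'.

in control

All 12 points lie within [7009.7, 7032.5].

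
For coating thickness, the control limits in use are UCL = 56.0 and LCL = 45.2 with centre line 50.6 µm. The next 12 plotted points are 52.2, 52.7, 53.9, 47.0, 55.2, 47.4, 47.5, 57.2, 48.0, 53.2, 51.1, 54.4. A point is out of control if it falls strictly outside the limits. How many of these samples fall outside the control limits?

Compare each point to [45.2, 56.0]: sample 8 = 57.2 > UCL.

1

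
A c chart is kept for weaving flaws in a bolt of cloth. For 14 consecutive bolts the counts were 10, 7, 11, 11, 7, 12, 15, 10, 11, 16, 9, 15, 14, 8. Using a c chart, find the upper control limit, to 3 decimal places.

21.157

c̄ = (10 + 7 + 11 + 11 + 7 + 12 + 15 + 10 + 11 + 16 + 9 + 15 + 14 + 8) / 14 = 156 / 14 = 11.1429
UCL = c̄ + 3√c̄ = 11.1429 + 3 × √11.1429 = 11.1429 + 3 × 3.3381 = 21.1571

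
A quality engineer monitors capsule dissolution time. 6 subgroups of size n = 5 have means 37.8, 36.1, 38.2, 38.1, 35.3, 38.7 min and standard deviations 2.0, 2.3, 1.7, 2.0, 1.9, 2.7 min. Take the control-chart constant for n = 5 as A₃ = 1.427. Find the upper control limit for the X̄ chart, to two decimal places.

X̄̄ = (37.8 + 36.1 + 38.2 + 38.1 + 35.3 + 38.7) / 6 = 37.3667
s̄ = (2.0 + 2.3 + 1.7 + 2.0 + 1.9 + 2.7) / 6 = 2.1000
UCL = X̄̄ + A₃·s̄ = 37.3667 + 1.427 × 2.1000 = 40.3634

40.36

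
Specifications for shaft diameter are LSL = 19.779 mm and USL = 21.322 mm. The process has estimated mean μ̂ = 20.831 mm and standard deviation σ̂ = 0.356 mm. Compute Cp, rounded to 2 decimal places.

Cp = (USL − LSL) / (6σ̂) = (21.322 − 19.779) / (6 × 0.356) = 1.5430 / 2.1360 = 0.7224

0.72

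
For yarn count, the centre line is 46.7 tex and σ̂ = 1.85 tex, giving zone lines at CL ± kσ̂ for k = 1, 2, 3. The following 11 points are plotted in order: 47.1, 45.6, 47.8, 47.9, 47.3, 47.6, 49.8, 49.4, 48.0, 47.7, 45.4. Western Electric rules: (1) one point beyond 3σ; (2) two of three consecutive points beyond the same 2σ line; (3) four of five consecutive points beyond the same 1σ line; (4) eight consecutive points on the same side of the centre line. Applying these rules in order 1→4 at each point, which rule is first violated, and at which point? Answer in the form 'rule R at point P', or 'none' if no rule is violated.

rule 4 at point 10

Zone of each point (C = within 1σ̂, B = 1σ̂–2σ̂, A = 2σ̂–3σ̂, * = beyond 3σ̂; sign = side of CL): 1:+C, 2:-C, 3:+C, 4:+C, 5:+C, 6:+C, 7:+B, 8:+B, 9:+C, 10:+C, 11:-C
Rule 4 (eight consecutive points on the same side of the centre line) is satisfied at point 10.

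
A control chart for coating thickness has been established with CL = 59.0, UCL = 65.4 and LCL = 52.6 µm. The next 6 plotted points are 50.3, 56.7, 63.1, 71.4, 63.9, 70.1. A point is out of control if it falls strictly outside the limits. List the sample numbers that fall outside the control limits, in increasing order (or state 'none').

1, 4, 6

Compare each point to [52.6, 65.4]: sample 1 = 50.3 < LCL; sample 4 = 71.4 > UCL; sample 6 = 70.1 > UCL.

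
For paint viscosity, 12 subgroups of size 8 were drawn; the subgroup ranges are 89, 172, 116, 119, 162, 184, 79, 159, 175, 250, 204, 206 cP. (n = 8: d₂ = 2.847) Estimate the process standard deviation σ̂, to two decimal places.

56.05

R̄ = (89 + 172 + 116 + 119 + 162 + 184 + 79 + 159 + 175 + 250 + 204 + 206) / 12 = 159.5833
σ̂ = R̄ / d₂ = 159.5833 / 2.847 = 56.0532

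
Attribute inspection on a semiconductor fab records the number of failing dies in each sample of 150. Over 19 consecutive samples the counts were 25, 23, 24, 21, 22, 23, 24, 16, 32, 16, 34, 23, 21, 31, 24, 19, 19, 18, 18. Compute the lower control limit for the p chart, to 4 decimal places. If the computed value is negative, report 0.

p̄ = Σdᵢ / (k·n) = 433 / (19 × 150) = 0.15193
LCL = p̄ − 3·√(p̄(1−p̄)/n) = 0.15193 − 3 × 0.02931 = 0.06400

0.0640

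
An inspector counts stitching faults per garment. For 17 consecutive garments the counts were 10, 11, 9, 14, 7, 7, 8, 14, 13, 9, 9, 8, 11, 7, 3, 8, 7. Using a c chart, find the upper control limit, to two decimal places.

c̄ = (10 + 11 + 9 + 14 + 7 + 7 + 8 + 14 + 13 + 9 + 9 + 8 + 11 + 7 + 3 + 8 + 7) / 17 = 155 / 17 = 9.1176
UCL = c̄ + 3√c̄ = 9.1176 + 3 × √9.1176 = 9.1176 + 3 × 3.0195 = 18.1763

18.18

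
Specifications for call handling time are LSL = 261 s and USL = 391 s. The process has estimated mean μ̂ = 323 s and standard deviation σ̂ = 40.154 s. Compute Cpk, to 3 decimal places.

0.515

Cpu = (USL − μ̂) / (3σ̂) = (391 − 323) / (3 × 40.154) = 0.5645; Cpl = (μ̂ − LSL) / (3σ̂) = (323 − 261) / (3 × 40.154) = 0.5147; Cpk = min(Cpu, Cpl) = 0.5147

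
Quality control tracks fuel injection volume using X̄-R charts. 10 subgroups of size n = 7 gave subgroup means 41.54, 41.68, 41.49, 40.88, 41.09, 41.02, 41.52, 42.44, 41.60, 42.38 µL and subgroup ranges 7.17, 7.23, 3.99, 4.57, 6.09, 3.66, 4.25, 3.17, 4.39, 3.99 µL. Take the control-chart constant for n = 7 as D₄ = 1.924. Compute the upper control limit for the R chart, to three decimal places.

9.333

R̄ = (7.17 + 7.23 + 3.99 + 4.57 + 6.09 + 3.66 + 4.25 + 3.17 + 4.39 + 3.99) / 10 = 48.5100 / 10 = 4.8510
UCL_R = D₄·R̄ = 1.924 × 4.8510 = 9.3333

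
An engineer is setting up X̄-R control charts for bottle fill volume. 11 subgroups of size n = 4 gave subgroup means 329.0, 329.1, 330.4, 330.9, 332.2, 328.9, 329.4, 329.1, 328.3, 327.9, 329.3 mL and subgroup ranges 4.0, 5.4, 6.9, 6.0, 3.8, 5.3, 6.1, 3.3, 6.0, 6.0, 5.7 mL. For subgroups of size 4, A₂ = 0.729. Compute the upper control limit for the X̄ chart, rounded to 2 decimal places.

333.38

X̄̄ = (329.0 + 329.1 + 330.4 + 330.9 + 332.2 + 328.9 + 329.4 + 329.1 + 328.3 + 327.9 + 329.3) / 11 = 3624.5000 / 11 = 329.5000
R̄ = (4.0 + 5.4 + 6.9 + 6.0 + 3.8 + 5.3 + 6.1 + 3.3 + 6.0 + 6.0 + 5.7) / 11 = 58.5000 / 11 = 5.3182
UCL = X̄̄ + A₂·R̄ = 329.5000 + 0.729 × 5.3182 = 333.3770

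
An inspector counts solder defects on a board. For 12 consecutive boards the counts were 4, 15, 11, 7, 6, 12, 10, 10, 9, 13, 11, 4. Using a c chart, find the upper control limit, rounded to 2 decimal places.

c̄ = (4 + 15 + 11 + 7 + 6 + 12 + 10 + 10 + 9 + 13 + 11 + 4) / 12 = 112 / 12 = 9.3333
UCL = c̄ + 3√c̄ = 9.3333 + 3 × √9.3333 = 9.3333 + 3 × 3.0551 = 18.4985

18.50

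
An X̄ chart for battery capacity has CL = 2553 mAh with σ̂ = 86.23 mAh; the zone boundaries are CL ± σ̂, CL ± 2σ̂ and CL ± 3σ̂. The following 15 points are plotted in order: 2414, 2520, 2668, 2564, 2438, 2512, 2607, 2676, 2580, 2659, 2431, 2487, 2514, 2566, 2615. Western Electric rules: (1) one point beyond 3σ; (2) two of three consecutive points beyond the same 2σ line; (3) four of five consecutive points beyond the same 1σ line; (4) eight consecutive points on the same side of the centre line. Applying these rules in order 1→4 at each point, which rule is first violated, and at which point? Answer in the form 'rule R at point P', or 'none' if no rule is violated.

Zone of each point (C = within 1σ̂, B = 1σ̂–2σ̂, A = 2σ̂–3σ̂, * = beyond 3σ̂; sign = side of CL): 1:-B, 2:-C, 3:+B, 4:+C, 5:-B, 6:-C, 7:+C, 8:+B, 9:+C, 10:+B, 11:-B, 12:-C, 13:-C, 14:+C, 15:+C
No rule fires across all 15 points.

none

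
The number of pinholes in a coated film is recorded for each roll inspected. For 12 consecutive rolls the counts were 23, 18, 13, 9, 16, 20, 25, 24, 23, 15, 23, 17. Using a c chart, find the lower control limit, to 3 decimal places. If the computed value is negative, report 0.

c̄ = (23 + 18 + 13 + 9 + 16 + 20 + 25 + 24 + 23 + 15 + 23 + 17) / 12 = 226 / 12 = 18.8333
LCL = c̄ − 3√c̄ = 18.8333 − 3 × 4.3397 = 5.8141

5.814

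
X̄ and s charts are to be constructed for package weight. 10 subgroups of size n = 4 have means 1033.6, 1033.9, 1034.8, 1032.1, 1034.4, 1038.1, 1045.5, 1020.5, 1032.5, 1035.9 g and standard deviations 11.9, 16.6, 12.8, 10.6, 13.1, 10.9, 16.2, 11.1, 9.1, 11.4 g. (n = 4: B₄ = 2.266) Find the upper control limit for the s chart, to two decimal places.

28.03

s̄ = (11.9 + 16.6 + 12.8 + 10.6 + 13.1 + 10.9 + 16.2 + 11.1 + 9.1 + 11.4) / 10 = 12.3700
UCL_s = B₄·s̄ = 2.266 × 12.3700 = 28.0304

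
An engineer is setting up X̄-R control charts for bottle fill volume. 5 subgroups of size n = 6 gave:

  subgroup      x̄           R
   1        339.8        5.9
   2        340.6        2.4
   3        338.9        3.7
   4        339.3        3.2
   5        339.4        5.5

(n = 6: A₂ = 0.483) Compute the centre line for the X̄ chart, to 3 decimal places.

339.600

X̄̄ = (339.8 + 340.6 + 338.9 + 339.3 + 339.4) / 5 = 1698.0000 / 5 = 339.6000
CL = X̄̄ = 339.6000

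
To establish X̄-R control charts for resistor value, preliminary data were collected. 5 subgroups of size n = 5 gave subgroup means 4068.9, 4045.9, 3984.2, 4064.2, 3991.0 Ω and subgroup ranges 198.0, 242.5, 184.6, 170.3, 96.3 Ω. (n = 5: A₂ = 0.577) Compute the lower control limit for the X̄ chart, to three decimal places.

3927.938

X̄̄ = (4068.9 + 4045.9 + 3984.2 + 4064.2 + 3991.0) / 5 = 20154.2000 / 5 = 4030.8400
R̄ = (198.0 + 242.5 + 184.6 + 170.3 + 96.3) / 5 = 891.7000 / 5 = 178.3400
LCL = X̄̄ − A₂·R̄ = 4030.8400 − 0.577 × 178.3400 = 3927.9378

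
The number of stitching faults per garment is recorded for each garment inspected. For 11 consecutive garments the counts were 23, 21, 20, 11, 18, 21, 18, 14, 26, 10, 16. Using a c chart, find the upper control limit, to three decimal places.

30.728

c̄ = (23 + 21 + 20 + 11 + 18 + 21 + 18 + 14 + 26 + 10 + 16) / 11 = 198 / 11 = 18.0000
UCL = c̄ + 3√c̄ = 18.0000 + 3 × √18.0000 = 18.0000 + 3 × 4.2426 = 30.7279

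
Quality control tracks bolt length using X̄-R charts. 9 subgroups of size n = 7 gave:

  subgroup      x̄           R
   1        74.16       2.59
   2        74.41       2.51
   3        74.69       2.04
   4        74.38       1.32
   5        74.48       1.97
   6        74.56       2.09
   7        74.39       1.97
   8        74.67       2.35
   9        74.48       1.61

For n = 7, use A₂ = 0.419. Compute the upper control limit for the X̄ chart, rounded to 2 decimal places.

X̄̄ = (74.16 + 74.41 + 74.69 + 74.38 + 74.48 + 74.56 + 74.39 + 74.67 + 74.48) / 9 = 670.2200 / 9 = 74.4689
R̄ = (2.59 + 2.51 + 2.04 + 1.32 + 1.97 + 2.09 + 1.97 + 2.35 + 1.61) / 9 = 18.4500 / 9 = 2.0500
UCL = X̄̄ + A₂·R̄ = 74.4689 + 0.419 × 2.0500 = 75.3278

75.33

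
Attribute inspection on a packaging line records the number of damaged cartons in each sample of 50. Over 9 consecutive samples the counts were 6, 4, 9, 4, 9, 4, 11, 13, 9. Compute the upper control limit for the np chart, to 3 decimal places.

15.310

p̄ = Σdᵢ / (k·n) = 69 / (9 × 50) = 0.15333
UCL = np̄ + 3·√(np̄(1−p̄)) = 7.6667 + 3 × √(7.6667×0.84667) = 7.6667 + 3 × 2.5478 = 15.3100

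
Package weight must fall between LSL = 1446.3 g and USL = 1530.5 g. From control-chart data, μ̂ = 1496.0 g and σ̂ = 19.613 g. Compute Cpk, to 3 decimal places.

0.586

Cpu = (USL − μ̂) / (3σ̂) = (1530.5 − 1496.0) / (3 × 19.613) = 0.5863; Cpl = (μ̂ − LSL) / (3σ̂) = (1496.0 − 1446.3) / (3 × 19.613) = 0.8447; Cpk = min(Cpu, Cpl) = 0.5863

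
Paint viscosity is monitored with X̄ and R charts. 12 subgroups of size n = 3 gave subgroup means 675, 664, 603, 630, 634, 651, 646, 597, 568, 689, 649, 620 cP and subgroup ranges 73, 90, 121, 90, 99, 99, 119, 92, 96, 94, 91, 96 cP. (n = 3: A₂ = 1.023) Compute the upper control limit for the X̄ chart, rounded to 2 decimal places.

X̄̄ = (675 + 664 + 603 + 630 + 634 + 651 + 646 + 597 + 568 + 689 + 649 + 620) / 12 = 7626.0000 / 12 = 635.5000
R̄ = (73 + 90 + 121 + 90 + 99 + 99 + 119 + 92 + 96 + 94 + 91 + 96) / 12 = 1160.0000 / 12 = 96.6667
UCL = X̄̄ + A₂·R̄ = 635.5000 + 1.023 × 96.6667 = 734.3900

734.39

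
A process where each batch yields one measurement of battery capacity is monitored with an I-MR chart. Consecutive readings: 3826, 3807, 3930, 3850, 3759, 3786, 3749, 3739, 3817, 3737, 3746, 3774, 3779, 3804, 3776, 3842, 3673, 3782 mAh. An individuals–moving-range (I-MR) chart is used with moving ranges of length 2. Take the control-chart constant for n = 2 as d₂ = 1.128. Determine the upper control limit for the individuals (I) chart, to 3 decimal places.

X̄ = (3826 + 3807 + 3930 + 3850 + 3759 + 3786 + 3749 + 3739 + 3817 + 3737 + 3746 + 3774 + 3779 + 3804 + 3776 + 3842 + 3673 + 3782) / 18 = 3787.5556
Moving ranges: 19, 123, 80, 91, 27, 37, 10, 78, 80, 9, 28, 5, 25, 28, 66, 169, 109; M̄R̄ = 984.0000 / 17 = 57.8824
UCL = X̄ + 3·M̄R̄/d₂ = 3787.5556 + 3 × 57.8824 / 1.128 = 3941.4980

3941.498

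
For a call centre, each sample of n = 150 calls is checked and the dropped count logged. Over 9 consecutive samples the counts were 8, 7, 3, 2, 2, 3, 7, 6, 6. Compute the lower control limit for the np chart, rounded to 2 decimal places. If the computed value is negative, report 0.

0.00

p̄ = Σdᵢ / (k·n) = 44 / (9 × 150) = 0.03259
LCL = np̄ − 3·√(np̄(1−p̄)) = 4.8889 − 3 × 2.1748 = -1.6354 → 0 (negative, so LCL = 0)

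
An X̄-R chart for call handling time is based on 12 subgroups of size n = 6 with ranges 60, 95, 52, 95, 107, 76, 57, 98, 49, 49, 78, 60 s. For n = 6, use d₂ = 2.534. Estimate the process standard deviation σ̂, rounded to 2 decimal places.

28.81

R̄ = (60 + 95 + 52 + 95 + 107 + 76 + 57 + 98 + 49 + 49 + 78 + 60) / 12 = 73.0000
σ̂ = R̄ / d₂ = 73.0000 / 2.534 = 28.8082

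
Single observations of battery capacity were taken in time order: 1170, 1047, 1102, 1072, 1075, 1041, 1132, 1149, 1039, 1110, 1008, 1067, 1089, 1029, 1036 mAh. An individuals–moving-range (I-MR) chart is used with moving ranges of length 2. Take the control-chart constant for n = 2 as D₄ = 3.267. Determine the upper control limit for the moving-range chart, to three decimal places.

182.952

Moving ranges: 123, 55, 30, 3, 34, 91, 17, 110, 71, 102, 59, 22, 60, 7; M̄R̄ = 784.0000 / 14 = 56.0000
UCL_MR = D₄·M̄R̄ = 3.267 × 56.0000 = 182.9520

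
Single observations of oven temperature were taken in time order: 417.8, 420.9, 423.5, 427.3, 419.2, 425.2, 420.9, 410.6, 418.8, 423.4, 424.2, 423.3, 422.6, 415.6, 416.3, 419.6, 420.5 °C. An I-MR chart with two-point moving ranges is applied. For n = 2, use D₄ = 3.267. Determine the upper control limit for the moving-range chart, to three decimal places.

Moving ranges: 3.1, 2.6, 3.8, 8.1, 6.0, 4.3, 10.3, 8.2, 4.6, 0.8, 0.9, 0.7, 7.0, 0.7, 3.3, 0.9; M̄R̄ = 65.3000 / 16 = 4.0812
UCL_MR = D₄·M̄R̄ = 3.267 × 4.0812 = 13.3334

13.333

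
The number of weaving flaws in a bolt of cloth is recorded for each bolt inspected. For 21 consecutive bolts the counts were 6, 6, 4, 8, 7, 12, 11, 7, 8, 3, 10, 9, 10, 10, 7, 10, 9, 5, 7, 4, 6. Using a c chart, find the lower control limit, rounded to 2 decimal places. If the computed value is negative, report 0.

c̄ = (6 + 6 + 4 + 8 + 7 + 12 + 11 + 7 + 8 + 3 + 10 + 9 + 10 + 10 + 7 + 10 + 9 + 5 + 7 + 4 + 6) / 21 = 159 / 21 = 7.5714
LCL = c̄ − 3√c̄ = 7.5714 − 3 × 2.7516 = -0.6834 → 0 (cannot be negative)

0.00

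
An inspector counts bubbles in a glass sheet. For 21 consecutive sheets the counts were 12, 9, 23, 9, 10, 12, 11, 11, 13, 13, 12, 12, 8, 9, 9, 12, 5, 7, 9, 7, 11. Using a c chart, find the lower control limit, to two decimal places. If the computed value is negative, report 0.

c̄ = (12 + 9 + 23 + 9 + 10 + 12 + 11 + 11 + 13 + 13 + 12 + 12 + 8 + 9 + 9 + 12 + 5 + 7 + 9 + 7 + 11) / 21 = 224 / 21 = 10.6667
LCL = c̄ − 3√c̄ = 10.6667 − 3 × 3.2660 = 0.8687

0.87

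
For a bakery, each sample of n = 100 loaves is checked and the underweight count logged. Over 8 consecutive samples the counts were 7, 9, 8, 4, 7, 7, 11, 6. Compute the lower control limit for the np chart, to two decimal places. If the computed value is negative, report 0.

p̄ = Σdᵢ / (k·n) = 59 / (8 × 100) = 0.07375
LCL = np̄ − 3·√(np̄(1−p̄)) = 7.3750 − 3 × 2.6136 = -0.4659 → 0 (negative, so LCL = 0)

0.00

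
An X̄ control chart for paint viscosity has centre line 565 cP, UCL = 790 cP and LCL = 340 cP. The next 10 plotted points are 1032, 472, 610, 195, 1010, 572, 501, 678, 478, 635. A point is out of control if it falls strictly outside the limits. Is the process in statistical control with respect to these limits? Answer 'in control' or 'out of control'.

Compare each point to [340, 790]: sample 1 = 1032 > UCL; sample 4 = 195 < LCL; sample 5 = 1010 > UCL.

out of control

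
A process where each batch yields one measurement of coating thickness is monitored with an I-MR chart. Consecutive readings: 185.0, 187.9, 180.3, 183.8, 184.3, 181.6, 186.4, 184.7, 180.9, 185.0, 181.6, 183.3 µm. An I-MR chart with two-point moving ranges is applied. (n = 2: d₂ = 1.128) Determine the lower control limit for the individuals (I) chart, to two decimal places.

X̄ = (185.0 + 187.9 + 180.3 + 183.8 + 184.3 + 181.6 + 186.4 + 184.7 + 180.9 + 185.0 + 181.6 + 183.3) / 12 = 183.7333
Moving ranges: 2.9, 7.6, 3.5, 0.5, 2.7, 4.8, 1.7, 3.8, 4.1, 3.4, 1.7; M̄R̄ = 36.7000 / 11 = 3.3364
LCL = X̄ − 3·M̄R̄/d₂ = 183.7333 − 3 × 3.3364 / 1.128 = 174.8600

174.86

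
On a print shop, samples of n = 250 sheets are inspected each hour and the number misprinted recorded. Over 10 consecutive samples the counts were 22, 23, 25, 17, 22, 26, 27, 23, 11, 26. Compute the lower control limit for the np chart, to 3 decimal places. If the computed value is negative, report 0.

p̄ = Σdᵢ / (k·n) = 222 / (10 × 250) = 0.08880
LCL = np̄ − 3·√(np̄(1−p̄)) = 22.2000 − 3 × 4.4976 = 8.7071

8.707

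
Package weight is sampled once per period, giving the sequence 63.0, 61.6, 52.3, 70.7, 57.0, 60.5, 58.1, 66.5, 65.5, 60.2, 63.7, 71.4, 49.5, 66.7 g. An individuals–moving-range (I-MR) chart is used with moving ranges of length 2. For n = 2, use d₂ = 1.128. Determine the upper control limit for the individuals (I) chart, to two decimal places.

X̄ = (63.0 + 61.6 + 52.3 + 70.7 + 57.0 + 60.5 + 58.1 + 66.5 + 65.5 + 60.2 + 63.7 + 71.4 + 49.5 + 66.7) / 14 = 61.9071
Moving ranges: 1.4, 9.3, 18.4, 13.7, 3.5, 2.4, 8.4, 1.0, 5.3, 3.5, 7.7, 21.9, 17.2; M̄R̄ = 113.7000 / 13 = 8.7462
UCL = X̄ + 3·M̄R̄/d₂ = 61.9071 + 3 × 8.7462 / 1.128 = 85.1682

85.17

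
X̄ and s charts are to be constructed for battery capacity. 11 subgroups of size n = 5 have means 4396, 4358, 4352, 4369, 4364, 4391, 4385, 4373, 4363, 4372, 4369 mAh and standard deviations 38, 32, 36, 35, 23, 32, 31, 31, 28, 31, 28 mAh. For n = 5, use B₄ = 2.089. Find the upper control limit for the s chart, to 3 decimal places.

65.519

s̄ = (38 + 32 + 36 + 35 + 23 + 32 + 31 + 31 + 28 + 31 + 28) / 11 = 31.3636
UCL_s = B₄·s̄ = 2.089 × 31.3636 = 65.5186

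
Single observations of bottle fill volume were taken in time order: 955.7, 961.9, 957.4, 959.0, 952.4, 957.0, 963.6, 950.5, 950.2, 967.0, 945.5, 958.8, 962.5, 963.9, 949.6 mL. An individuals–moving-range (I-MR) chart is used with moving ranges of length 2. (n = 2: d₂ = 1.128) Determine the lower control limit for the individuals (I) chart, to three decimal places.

935.248

X̄ = (955.7 + 961.9 + 957.4 + 959.0 + 952.4 + 957.0 + 963.6 + 950.5 + 950.2 + 967.0 + 945.5 + 958.8 + 962.5 + 963.9 + 949.6) / 15 = 957.0000
Moving ranges: 6.2, 4.5, 1.6, 6.6, 4.6, 6.6, 13.1, 0.3, 16.8, 21.5, 13.3, 3.7, 1.4, 14.3; M̄R̄ = 114.5000 / 14 = 8.1786
LCL = X̄ − 3·M̄R̄/d₂ = 957.0000 − 3 × 8.1786 / 1.128 = 935.2485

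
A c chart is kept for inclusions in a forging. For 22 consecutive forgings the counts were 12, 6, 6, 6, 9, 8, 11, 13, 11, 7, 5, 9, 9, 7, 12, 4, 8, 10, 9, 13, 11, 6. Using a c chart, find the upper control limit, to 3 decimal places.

c̄ = (12 + 6 + 6 + 6 + 9 + 8 + 11 + 13 + 11 + 7 + 5 + 9 + 9 + 7 + 12 + 4 + 8 + 10 + 9 + 13 + 11 + 6) / 22 = 192 / 22 = 8.7273
UCL = c̄ + 3√c̄ = 8.7273 + 3 × √8.7273 = 8.7273 + 3 × 2.9542 = 17.5899

17.590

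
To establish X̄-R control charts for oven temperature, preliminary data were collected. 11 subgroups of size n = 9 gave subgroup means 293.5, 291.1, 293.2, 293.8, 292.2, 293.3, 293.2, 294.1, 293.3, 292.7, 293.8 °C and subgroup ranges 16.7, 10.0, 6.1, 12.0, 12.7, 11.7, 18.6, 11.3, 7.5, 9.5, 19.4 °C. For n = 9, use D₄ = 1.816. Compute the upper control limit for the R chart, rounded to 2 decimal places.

22.37

R̄ = (16.7 + 10.0 + 6.1 + 12.0 + 12.7 + 11.7 + 18.6 + 11.3 + 7.5 + 9.5 + 19.4) / 11 = 135.5000 / 11 = 12.3182
UCL_R = D₄·R̄ = 1.816 × 12.3182 = 22.3698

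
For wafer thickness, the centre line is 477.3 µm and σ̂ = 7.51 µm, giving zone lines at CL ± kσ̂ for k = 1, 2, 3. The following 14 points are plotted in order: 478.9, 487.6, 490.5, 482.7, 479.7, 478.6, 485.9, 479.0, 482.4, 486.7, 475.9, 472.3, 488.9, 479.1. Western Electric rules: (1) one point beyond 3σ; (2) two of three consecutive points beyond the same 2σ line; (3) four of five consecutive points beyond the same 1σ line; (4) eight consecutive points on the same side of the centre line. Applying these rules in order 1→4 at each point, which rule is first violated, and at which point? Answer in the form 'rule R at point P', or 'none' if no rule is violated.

Zone of each point (C = within 1σ̂, B = 1σ̂–2σ̂, A = 2σ̂–3σ̂, * = beyond 3σ̂; sign = side of CL): 1:+C, 2:+B, 3:+B, 4:+C, 5:+C, 6:+C, 7:+B, 8:+C, 9:+C, 10:+B, 11:-C, 12:-C, 13:+B, 14:+C
Rule 4 (eight consecutive points on the same side of the centre line) is satisfied at point 8.

rule 4 at point 8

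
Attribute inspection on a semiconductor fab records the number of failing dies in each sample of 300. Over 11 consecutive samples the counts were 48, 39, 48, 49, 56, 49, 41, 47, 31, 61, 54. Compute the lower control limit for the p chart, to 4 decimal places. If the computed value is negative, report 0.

p̄ = Σdᵢ / (k·n) = 523 / (11 × 300) = 0.15848
LCL = p̄ − 3·√(p̄(1−p̄)/n) = 0.15848 − 3 × 0.02108 = 0.09523

0.0952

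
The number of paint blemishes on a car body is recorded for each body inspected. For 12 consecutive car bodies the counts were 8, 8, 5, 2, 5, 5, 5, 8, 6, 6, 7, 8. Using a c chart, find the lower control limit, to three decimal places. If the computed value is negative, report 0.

0.000

c̄ = (8 + 8 + 5 + 2 + 5 + 5 + 5 + 8 + 6 + 6 + 7 + 8) / 12 = 73 / 12 = 6.0833
LCL = c̄ − 3√c̄ = 6.0833 − 3 × 2.4664 = -1.3160 → 0 (cannot be negative)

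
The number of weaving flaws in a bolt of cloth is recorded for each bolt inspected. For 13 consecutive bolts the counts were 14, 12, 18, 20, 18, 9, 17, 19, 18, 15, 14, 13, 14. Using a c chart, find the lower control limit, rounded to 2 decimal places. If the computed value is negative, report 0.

3.67

c̄ = (14 + 12 + 18 + 20 + 18 + 9 + 17 + 19 + 18 + 15 + 14 + 13 + 14) / 13 = 201 / 13 = 15.4615
LCL = c̄ − 3√c̄ = 15.4615 − 3 × 3.9321 = 3.6652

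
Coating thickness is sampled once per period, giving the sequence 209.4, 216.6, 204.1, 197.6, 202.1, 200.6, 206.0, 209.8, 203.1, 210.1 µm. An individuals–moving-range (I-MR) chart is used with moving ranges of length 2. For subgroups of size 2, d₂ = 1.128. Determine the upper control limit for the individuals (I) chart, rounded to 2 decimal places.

X̄ = (209.4 + 216.6 + 204.1 + 197.6 + 202.1 + 200.6 + 206.0 + 209.8 + 203.1 + 210.1) / 10 = 205.9400
Moving ranges: 7.2, 12.5, 6.5, 4.5, 1.5, 5.4, 3.8, 6.7, 7.0; M̄R̄ = 55.1000 / 9 = 6.1222
UCL = X̄ + 3·M̄R̄/d₂ = 205.9400 + 3 × 6.1222 / 1.128 = 222.2225

222.22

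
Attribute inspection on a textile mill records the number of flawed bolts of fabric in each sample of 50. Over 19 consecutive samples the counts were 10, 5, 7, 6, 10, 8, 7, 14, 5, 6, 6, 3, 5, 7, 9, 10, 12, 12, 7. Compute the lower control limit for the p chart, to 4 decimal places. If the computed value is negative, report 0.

p̄ = Σdᵢ / (k·n) = 149 / (19 × 50) = 0.15684
LCL = p̄ − 3·√(p̄(1−p̄)/n) = 0.15684 − 3 × 0.05143 = 0.00256

0.0026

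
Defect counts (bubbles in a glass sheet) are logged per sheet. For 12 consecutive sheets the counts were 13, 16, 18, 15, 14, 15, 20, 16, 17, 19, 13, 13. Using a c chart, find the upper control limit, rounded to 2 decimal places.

27.66

c̄ = (13 + 16 + 18 + 15 + 14 + 15 + 20 + 16 + 17 + 19 + 13 + 13) / 12 = 189 / 12 = 15.7500
UCL = c̄ + 3√c̄ = 15.7500 + 3 × √15.7500 = 15.7500 + 3 × 3.9686 = 27.6559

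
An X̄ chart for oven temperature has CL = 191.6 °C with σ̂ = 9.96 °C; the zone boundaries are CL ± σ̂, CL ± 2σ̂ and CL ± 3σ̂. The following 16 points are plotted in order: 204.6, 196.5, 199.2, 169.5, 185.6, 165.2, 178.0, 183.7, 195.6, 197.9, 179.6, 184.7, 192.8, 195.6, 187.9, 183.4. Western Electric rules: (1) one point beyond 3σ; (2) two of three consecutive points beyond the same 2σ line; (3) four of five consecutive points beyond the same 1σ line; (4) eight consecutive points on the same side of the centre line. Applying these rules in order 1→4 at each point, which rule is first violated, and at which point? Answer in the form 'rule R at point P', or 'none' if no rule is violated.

Zone of each point (C = within 1σ̂, B = 1σ̂–2σ̂, A = 2σ̂–3σ̂, * = beyond 3σ̂; sign = side of CL): 1:+B, 2:+C, 3:+C, 4:-A, 5:-C, 6:-A, 7:-B, 8:-C, 9:+C, 10:+C, 11:-B, 12:-C, 13:+C, 14:+C, 15:-C, 16:-C
Rule 2 (two of three consecutive points beyond the same 2σ limit) is satisfied at point 6.

rule 2 at point 6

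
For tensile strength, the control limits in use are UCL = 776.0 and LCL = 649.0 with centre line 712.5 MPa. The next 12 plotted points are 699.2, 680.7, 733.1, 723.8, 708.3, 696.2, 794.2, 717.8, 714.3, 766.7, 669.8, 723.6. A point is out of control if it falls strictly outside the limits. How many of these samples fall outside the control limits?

1

Compare each point to [649.0, 776.0]: sample 7 = 794.2 > UCL.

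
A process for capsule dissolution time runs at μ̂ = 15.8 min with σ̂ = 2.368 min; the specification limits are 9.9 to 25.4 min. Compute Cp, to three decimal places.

Cp = (USL − LSL) / (6σ̂) = (25.4 − 9.9) / (6 × 2.368) = 15.5000 / 14.2080 = 1.0909

1.091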